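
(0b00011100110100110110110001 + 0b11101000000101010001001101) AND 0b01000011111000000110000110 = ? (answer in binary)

Add column by column in base 2, right to left:
  1+1 = 0 carry 1
  0+0+1 = 1
  0+1 = 1
  0+1 = 1
  1+0 = 1
  1+0 = 1
  0+1 = 1
  1+0 = 1
  1+0 = 1
  0+0 = 0
  1+1 = 0 carry 1
  1+0+1 = 0 carry 1
  0+1+1 = 0 carry 1
  0+0+1 = 1
  1+1 = 0 carry 1
  0+0+1 = 1
  1+0 = 1
  1+0 = 1
  0+0 = 0
  0+0 = 0
  1+0 = 1
  1+1 = 0 carry 1
  1+0+1 = 0 carry 1
  0+1+1 = 0 carry 1
  0+1+1 = 0 carry 1
  0+1+1 = 0 carry 1
  final carry 1
Sum = 0b100000100111010000111111110; now AND with 0b01000011111000000110000110:
  100000100111010000111111110
& 001000011111000000110000110
= 000000000111000000110000110

0b111000000110000110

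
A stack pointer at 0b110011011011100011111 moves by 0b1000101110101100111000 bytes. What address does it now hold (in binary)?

0b1111001010001001010111

Add column by column in base 2, right to left:
  1+0 = 1
  1+0 = 1
  1+0 = 1
  1+1 = 0 carry 1
  1+1+1 = 1 carry 1
  0+1+1 = 0 carry 1
  0+0+1 = 1
  0+0 = 0
  1+1 = 0 carry 1
  1+1+1 = 1 carry 1
  1+0+1 = 0 carry 1
  0+1+1 = 0 carry 1
  1+0+1 = 0 carry 1
  1+1+1 = 1 carry 1
  0+1+1 = 0 carry 1
  1+1+1 = 1 carry 1
  1+0+1 = 0 carry 1
  0+1+1 = 0 carry 1
  0+0+1 = 1
  1+0 = 1
  1+0 = 1
  0+1 = 1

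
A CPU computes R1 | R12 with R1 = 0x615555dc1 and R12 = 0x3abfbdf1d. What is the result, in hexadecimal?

OR each hex digit independently (no carries):
  6|3=7, 1|a=b, 5|b=f, 5|f=f, 5|b=f, 5|d=d, d|f=f, c|1=d, 1|d=d

0x7bfffdfdd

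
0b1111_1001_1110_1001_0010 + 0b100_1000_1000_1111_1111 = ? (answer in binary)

Add column by column in base 2, right to left:
  0+1 = 1
  1+1 = 0 carry 1
  0+1+1 = 0 carry 1
  0+1+1 = 0 carry 1
  1+1+1 = 1 carry 1
  0+1+1 = 0 carry 1
  0+1+1 = 0 carry 1
  1+1+1 = 1 carry 1
  0+0+1 = 1
  1+0 = 1
  1+0 = 1
  1+1 = 0 carry 1
  1+0+1 = 0 carry 1
  0+0+1 = 1
  0+0 = 0
  1+1 = 0 carry 1
  1+0+1 = 0 carry 1
  1+0+1 = 0 carry 1
  1+1+1 = 1 carry 1
  1+0+1 = 0 carry 1
  final carry 1

0b101000010011110010001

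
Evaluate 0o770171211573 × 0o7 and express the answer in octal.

Multiply each base-8 digit by 7, carrying:
  3×7 = 21 → write 5 carry 2
  7×7+2 = 51 → write 3 carry 6
  5×7+6 = 41 → write 1 carry 5
  1×7+5 = 12 → write 4 carry 1
  1×7+1 = 8 → write 0 carry 1
  2×7+1 = 15 → write 7 carry 1
  1×7+1 = 8 → write 0 carry 1
  7×7+1 = 50 → write 2 carry 6
  1×7+6 = 13 → write 5 carry 1
  0×7+1 = 1 → write 1
  7×7 = 49 → write 1 carry 6
  7×7+6 = 55 → write 7 carry 6
  remaining carry: 6

0o6711520704135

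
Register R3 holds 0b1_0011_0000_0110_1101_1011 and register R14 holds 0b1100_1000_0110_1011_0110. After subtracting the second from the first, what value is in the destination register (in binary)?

0b1101000000000100101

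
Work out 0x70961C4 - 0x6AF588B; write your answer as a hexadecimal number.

Subtract column by column in base 16:
  4-B → 9 (borrow)
  C-8-1 → 3
  1-8 → 9 (borrow)
  6-5-1 → 0
  9-F → A (borrow)
  0-A-1 → 5 (borrow)
  7-6-1 → 0

0x5A0939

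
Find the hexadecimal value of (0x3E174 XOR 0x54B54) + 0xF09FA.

0x15B41A

First 0x3E174 XOR 0x54B54 = 0x6AA20.
Add column by column in base 16, right to left:
  0+A = A
  2+F = 1 carry 1
  A+9+1 = 4 carry 1
  A+0+1 = B
  6+F = 5 carry 1
  final carry 1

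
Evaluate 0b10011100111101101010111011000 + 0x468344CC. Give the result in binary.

0x468344CC = 0b1000110100000110100010011001100 in binary.
Add column by column in base 2, right to left:
  0+0 = 0
  0+0 = 0
  0+1 = 1
  1+1 = 0 carry 1
  1+0+1 = 0 carry 1
  0+0+1 = 1
  1+1 = 0 carry 1
  1+1+1 = 1 carry 1
  1+0+1 = 0 carry 1
  0+0+1 = 1
  1+1 = 0 carry 1
  0+0+1 = 1
  1+0 = 1
  0+0 = 0
  1+1 = 0 carry 1
  1+0+1 = 0 carry 1
  0+1+1 = 0 carry 1
  1+1+1 = 1 carry 1
  1+0+1 = 0 carry 1
  1+0+1 = 0 carry 1
  1+0+1 = 0 carry 1
  0+0+1 = 1
  0+0 = 0
  1+1 = 0 carry 1
  1+0+1 = 0 carry 1
  1+1+1 = 1 carry 1
  0+1+1 = 0 carry 1
  0+0+1 = 1
  1+0 = 1
  0+0 = 0
  0+1 = 1

0b1011010001000100001101010100100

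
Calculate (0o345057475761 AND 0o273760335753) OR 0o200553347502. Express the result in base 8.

0o345057475761 AND 0o273760335753 = 0o241040035741.
Then OR with 0o200553347502.

0o241553377743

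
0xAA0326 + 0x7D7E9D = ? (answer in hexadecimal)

0x12781C3

Add column by column in base 16, right to left:
  6+D = 3 carry 1
  2+9+1 = C
  3+E = 1 carry 1
  0+7+1 = 8
  A+D = 7 carry 1
  A+7+1 = 2 carry 1
  final carry 1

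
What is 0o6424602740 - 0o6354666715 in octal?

Subtract column by column in base 8:
  0-5 → 3 (borrow)
  4-1-1 → 2
  7-7 → 0
  2-6 → 4 (borrow)
  0-6-1 → 1 (borrow)
  6-6-1 → 7 (borrow)
  4-4-1 → 7 (borrow)
  2-5-1 → 4 (borrow)
  4-3-1 → 0
  6-6 → 0

0o47714023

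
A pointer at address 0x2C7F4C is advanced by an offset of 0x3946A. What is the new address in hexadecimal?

0x3013B6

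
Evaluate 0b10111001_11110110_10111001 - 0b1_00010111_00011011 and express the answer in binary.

0b101110001101111110011110

Subtract column by column in base 2:
  1-1 → 0
  0-1 → 1 (borrow)
  0-0-1 → 1 (borrow)
  1-1-1 → 1 (borrow)
  1-1-1 → 1 (borrow)
  1-0-1 → 0
  0-0 → 0
  1-0 → 1
  0-1 → 1 (borrow)
  1-1-1 → 1 (borrow)
  1-1-1 → 1 (borrow)
  0-0-1 → 1 (borrow)
  1-1-1 → 1 (borrow)
  1-0-1 → 0
  1-0 → 1
  1-0 → 1
  1-1 → 0
  0-0 → 0
  0-0 → 0
  1-0 → 1
  1-0 → 1
  1-0 → 1
  0-0 → 0
  1-0 → 1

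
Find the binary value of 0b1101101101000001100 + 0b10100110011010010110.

0b100010100000010100010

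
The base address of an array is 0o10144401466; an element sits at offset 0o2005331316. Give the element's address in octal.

0o12151733004

Add column by column in base 8, right to left:
  6+6 = 4 carry 1
  6+1+1 = 0 carry 1
  4+3+1 = 0 carry 1
  1+1+1 = 3
  0+3 = 3
  4+3 = 7
  4+5 = 1 carry 1
  4+0+1 = 5
  1+0 = 1
  0+2 = 2
  1+0 = 1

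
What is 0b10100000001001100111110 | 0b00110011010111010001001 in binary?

0b10110011011111110111111

OR bit by bit (1 where either bit is 1):
  10100000001001100111110
| 00110011010111010001001
= 10110011011111110111111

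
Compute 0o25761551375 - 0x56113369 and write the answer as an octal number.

0x56113369 = 0o12604231551 in octal.
Subtract column by column in base 8:
  5-1 → 4
  7-5 → 2
  3-5 → 6 (borrow)
  1-1-1 → 7 (borrow)
  5-3-1 → 1
  5-2 → 3
  1-4 → 5 (borrow)
  6-0-1 → 5
  7-6 → 1
  5-2 → 3
  2-1 → 1

0o13155317624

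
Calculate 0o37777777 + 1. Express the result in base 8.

The trailing 7 digits are 7 (max in base 8), so adding 1 cascades: they roll to 0 and the next digit up increments.

0o40000000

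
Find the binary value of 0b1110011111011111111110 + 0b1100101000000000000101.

0b11011000111100000000011

Add column by column in base 2, right to left:
  0+1 = 1
  1+0 = 1
  1+1 = 0 carry 1
  1+0+1 = 0 carry 1
  1+0+1 = 0 carry 1
  1+0+1 = 0 carry 1
  1+0+1 = 0 carry 1
  1+0+1 = 0 carry 1
  1+0+1 = 0 carry 1
  1+0+1 = 0 carry 1
  1+0+1 = 0 carry 1
  0+0+1 = 1
  1+0 = 1
  1+0 = 1
  1+0 = 1
  1+1 = 0 carry 1
  1+0+1 = 0 carry 1
  0+1+1 = 0 carry 1
  0+0+1 = 1
  1+0 = 1
  1+1 = 0 carry 1
  1+1+1 = 1 carry 1
  final carry 1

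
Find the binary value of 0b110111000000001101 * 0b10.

Multiply each base-2 digit by 2, carrying:
  1×2 = 2 → write 0 carry 1
  0×2+1 = 1 → write 1
  1×2 = 2 → write 0 carry 1
  1×2+1 = 3 → write 1 carry 1
  0×2+1 = 1 → write 1
  0×2 = 0 → write 0
  0×2 = 0 → write 0
  0×2 = 0 → write 0
  0×2 = 0 → write 0
  0×2 = 0 → write 0
  0×2 = 0 → write 0
  0×2 = 0 → write 0
  1×2 = 2 → write 0 carry 1
  1×2+1 = 3 → write 1 carry 1
  1×2+1 = 3 → write 1 carry 1
  0×2+1 = 1 → write 1
  1×2 = 2 → write 0 carry 1
  1×2+1 = 3 → write 1 carry 1
  remaining carry: 1

0b1101110000000011010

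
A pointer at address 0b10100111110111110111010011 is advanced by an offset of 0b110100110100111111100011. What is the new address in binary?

Add column by column in base 2, right to left:
  1+1 = 0 carry 1
  1+1+1 = 1 carry 1
  0+0+1 = 1
  0+0 = 0
  1+0 = 1
  0+1 = 1
  1+1 = 0 carry 1
  1+1+1 = 1 carry 1
  1+1+1 = 1 carry 1
  0+1+1 = 0 carry 1
  1+1+1 = 1 carry 1
  1+1+1 = 1 carry 1
  1+0+1 = 0 carry 1
  1+0+1 = 0 carry 1
  1+1+1 = 1 carry 1
  0+0+1 = 1
  1+1 = 0 carry 1
  1+1+1 = 1 carry 1
  1+0+1 = 0 carry 1
  1+0+1 = 0 carry 1
  1+1+1 = 1 carry 1
  0+0+1 = 1
  0+1 = 1
  1+1 = 0 carry 1
  0+0+1 = 1
  1+0 = 1

0b11011100101100110110110110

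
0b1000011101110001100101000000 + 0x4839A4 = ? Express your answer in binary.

0b1000101111110101001011100100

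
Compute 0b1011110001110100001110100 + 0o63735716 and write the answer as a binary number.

0b10010010001010010001000010

0o63735716 = 0b110011111011101111001110 in binary.
Add column by column in base 2, right to left:
  0+0 = 0
  0+1 = 1
  1+1 = 0 carry 1
  0+1+1 = 0 carry 1
  1+0+1 = 0 carry 1
  1+0+1 = 0 carry 1
  1+1+1 = 1 carry 1
  0+1+1 = 0 carry 1
  0+1+1 = 0 carry 1
  0+1+1 = 0 carry 1
  0+0+1 = 1
  1+1 = 0 carry 1
  0+1+1 = 0 carry 1
  1+1+1 = 1 carry 1
  1+0+1 = 0 carry 1
  1+1+1 = 1 carry 1
  0+1+1 = 0 carry 1
  0+1+1 = 0 carry 1
  0+1+1 = 0 carry 1
  1+1+1 = 1 carry 1
  1+0+1 = 0 carry 1
  1+0+1 = 0 carry 1
  1+1+1 = 1 carry 1
  0+1+1 = 0 carry 1
  1+0+1 = 0 carry 1
  final carry 1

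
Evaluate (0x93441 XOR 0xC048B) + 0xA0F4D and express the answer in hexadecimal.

0xF4017

First 0x93441 XOR 0xC048B = 0x530CA.
Add column by column in base 16, right to left:
  A+D = 7 carry 1
  C+4+1 = 1 carry 1
  0+F+1 = 0 carry 1
  3+0+1 = 4
  5+A = F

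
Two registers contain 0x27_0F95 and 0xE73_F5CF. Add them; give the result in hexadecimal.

0xE9B0564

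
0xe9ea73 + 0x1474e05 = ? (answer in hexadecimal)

0x2313878

Add column by column in base 16, right to left:
  3+5 = 8
  7+0 = 7
  a+e = 8 carry 1
  e+4+1 = 3 carry 1
  9+7+1 = 1 carry 1
  e+4+1 = 3 carry 1
  0+1+1 = 2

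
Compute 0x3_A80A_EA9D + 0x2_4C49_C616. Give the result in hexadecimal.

0x5F454B0B3

Add column by column in base 16, right to left:
  D+6 = 3 carry 1
  9+1+1 = B
  A+6 = 0 carry 1
  E+C+1 = B carry 1
  A+9+1 = 4 carry 1
  0+4+1 = 5
  8+C = 4 carry 1
  A+4+1 = F
  3+2 = 5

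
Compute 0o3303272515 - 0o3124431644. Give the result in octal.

0o156640651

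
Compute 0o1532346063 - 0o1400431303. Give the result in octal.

0o131714560

Subtract column by column in base 8:
  3-3 → 0
  6-0 → 6
  0-3 → 5 (borrow)
  6-1-1 → 4
  4-3 → 1
  3-4 → 7 (borrow)
  2-0-1 → 1
  3-0 → 3
  5-4 → 1
  1-1 → 0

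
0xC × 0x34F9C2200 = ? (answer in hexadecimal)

Multiply each base-16 digit by 12, carrying:
  0×12 = 0 → write 0
  0×12 = 0 → write 0
  2×12 = 24 → write 8 carry 1
  2×12+1 = 25 → write 9 carry 1
  C×12+1 = 145 → write 1 carry 9
  9×12+9 = 117 → write 5 carry 7
  F×12+7 = 187 → write B carry 11
  4×12+11 = 59 → write B carry 3
  3×12+3 = 39 → write 7 carry 2
  remaining carry: 2

0x27BB519800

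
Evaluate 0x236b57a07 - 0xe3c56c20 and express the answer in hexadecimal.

0x152f00de7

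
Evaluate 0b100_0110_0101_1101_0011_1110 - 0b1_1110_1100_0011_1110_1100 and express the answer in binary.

0b1001111001100101010010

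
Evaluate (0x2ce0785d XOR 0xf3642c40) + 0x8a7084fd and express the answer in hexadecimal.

0x169f4d91a

First 0x2ce0785d XOR 0xf3642c40 = 0xdf84541d.
Add column by column in base 16, right to left:
  d+d = a carry 1
  1+f+1 = 1 carry 1
  4+4+1 = 9
  5+8 = d
  4+0 = 4
  8+7 = f
  f+a = 9 carry 1
  d+8+1 = 6 carry 1
  final carry 1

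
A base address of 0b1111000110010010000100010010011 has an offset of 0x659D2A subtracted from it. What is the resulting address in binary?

0b1111000011000110110101101101001

0x659D2A = 0b11001011001110100101010 in binary.
Subtract column by column in base 2:
  1-0 → 1
  1-1 → 0
  0-0 → 0
  0-1 → 1 (borrow)
  1-0-1 → 0
  0-1 → 1 (borrow)
  0-0-1 → 1 (borrow)
  1-0-1 → 0
  0-1 → 1 (borrow)
  0-0-1 → 1 (borrow)
  0-1-1 → 0 (borrow)
  1-1-1 → 1 (borrow)
  0-1-1 → 0 (borrow)
  0-0-1 → 1 (borrow)
  0-0-1 → 1 (borrow)
  0-1-1 → 0 (borrow)
  1-1-1 → 1 (borrow)
  0-0-1 → 1 (borrow)
  0-1-1 → 0 (borrow)
  1-0-1 → 0
  0-0 → 0
  0-1 → 1 (borrow)
  1-1-1 → 1 (borrow)
  1-0-1 → 0
  0-0 → 0
  0-0 → 0
  0-0 → 0
  1-0 → 1
  1-0 → 1
  1-0 → 1
  1-0 → 1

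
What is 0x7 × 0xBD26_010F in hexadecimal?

Multiply each base-16 digit by 7, carrying:
  F×7 = 105 → write 9 carry 6
  0×7+6 = 6 → write 6
  1×7 = 7 → write 7
  0×7 = 0 → write 0
  6×7 = 42 → write A carry 2
  2×7+2 = 16 → write 0 carry 1
  D×7+1 = 92 → write C carry 5
  B×7+5 = 82 → write 2 carry 5
  remaining carry: 5

0x52C0A0769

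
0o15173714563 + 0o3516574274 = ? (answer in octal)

0o20712511057

Add column by column in base 8, right to left:
  3+4 = 7
  6+7 = 5 carry 1
  5+2+1 = 0 carry 1
  4+4+1 = 1 carry 1
  1+7+1 = 1 carry 1
  7+5+1 = 5 carry 1
  3+6+1 = 2 carry 1
  7+1+1 = 1 carry 1
  1+5+1 = 7
  5+3 = 0 carry 1
  1+0+1 = 2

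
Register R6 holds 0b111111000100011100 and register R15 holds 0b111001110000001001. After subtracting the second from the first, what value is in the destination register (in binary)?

0b101010100010011

Subtract column by column in base 2:
  0-1 → 1 (borrow)
  0-0-1 → 1 (borrow)
  1-0-1 → 0
  1-1 → 0
  1-0 → 1
  0-0 → 0
  0-0 → 0
  0-0 → 0
  1-0 → 1
  0-0 → 0
  0-1 → 1 (borrow)
  0-1-1 → 0 (borrow)
  1-1-1 → 1 (borrow)
  1-0-1 → 0
  1-0 → 1
  1-1 → 0
  1-1 → 0
  1-1 → 0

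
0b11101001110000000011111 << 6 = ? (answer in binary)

0b11101001110000000011111000000

Left shift by 6: append 6 zero bits.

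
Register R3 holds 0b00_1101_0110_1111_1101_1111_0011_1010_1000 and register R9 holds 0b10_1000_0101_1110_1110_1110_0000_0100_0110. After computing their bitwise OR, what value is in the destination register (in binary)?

OR bit by bit (1 where either bit is 1):
  0011010110111111011111001110101000
| 1010000101111011101110000001000110
= 1011010111111111111111001111101110

0b1011010111111111111111001111101110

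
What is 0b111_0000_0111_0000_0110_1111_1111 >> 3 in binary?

Right shift by 3: drop the 3 least-significant bits.

0b111000001110000011011111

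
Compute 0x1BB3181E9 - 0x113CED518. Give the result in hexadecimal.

0xA762ACD1

Subtract column by column in base 16:
  9-8 → 1
  E-1 → D
  1-5 → C (borrow)
  8-D-1 → A (borrow)
  1-E-1 → 2 (borrow)
  3-C-1 → 6 (borrow)
  B-3-1 → 7
  B-1 → A
  1-1 → 0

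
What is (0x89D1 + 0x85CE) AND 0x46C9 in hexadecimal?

Add column by column in base 16, right to left:
  1+E = F
  D+C = 9 carry 1
  9+5+1 = F
  8+8 = 0 carry 1
  final carry 1
Sum = 0x10F9F; now AND with 0x46C9:
  1&0=0, 0&4=0, F&6=6, 9&C=8, F&9=9

0x689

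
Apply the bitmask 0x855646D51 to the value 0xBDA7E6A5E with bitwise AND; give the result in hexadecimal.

0x850646850

AND each hex digit independently (no carries):
  B&8=8, D&5=5, A&5=0, 7&6=6, E&4=4, 6&6=6, A&D=8, 5&5=5, E&1=0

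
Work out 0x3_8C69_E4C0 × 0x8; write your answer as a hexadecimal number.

Multiply each base-16 digit by 8, carrying:
  0×8 = 0 → write 0
  C×8 = 96 → write 0 carry 6
  4×8+6 = 38 → write 6 carry 2
  E×8+2 = 114 → write 2 carry 7
  9×8+7 = 79 → write F carry 4
  6×8+4 = 52 → write 4 carry 3
  C×8+3 = 99 → write 3 carry 6
  8×8+6 = 70 → write 6 carry 4
  3×8+4 = 28 → write C carry 1
  remaining carry: 1

0x1C634F2600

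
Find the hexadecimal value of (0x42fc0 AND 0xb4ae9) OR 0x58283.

0x42fc0 AND 0xb4ae9 = 0x00ac0.
Then OR with 0x58283.

0x58ac3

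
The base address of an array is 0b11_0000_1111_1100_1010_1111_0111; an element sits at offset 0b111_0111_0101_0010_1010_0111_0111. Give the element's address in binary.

Add column by column in base 2, right to left:
  1+1 = 0 carry 1
  1+1+1 = 1 carry 1
  1+1+1 = 1 carry 1
  0+0+1 = 1
  1+1 = 0 carry 1
  1+1+1 = 1 carry 1
  1+1+1 = 1 carry 1
  1+0+1 = 0 carry 1
  0+0+1 = 1
  1+1 = 0 carry 1
  0+0+1 = 1
  1+1 = 0 carry 1
  0+0+1 = 1
  0+1 = 1
  1+0 = 1
  1+0 = 1
  1+1 = 0 carry 1
  1+0+1 = 0 carry 1
  1+1+1 = 1 carry 1
  1+0+1 = 0 carry 1
  0+1+1 = 0 carry 1
  0+1+1 = 0 carry 1
  0+1+1 = 0 carry 1
  0+0+1 = 1
  1+1 = 0 carry 1
  1+1+1 = 1 carry 1
  0+1+1 = 0 carry 1
  final carry 1

0b1010100001001111010101101110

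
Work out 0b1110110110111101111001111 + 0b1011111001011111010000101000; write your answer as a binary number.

0b1101110000010110111111110111

Add column by column in base 2, right to left:
  1+0 = 1
  1+0 = 1
  1+0 = 1
  1+1 = 0 carry 1
  0+0+1 = 1
  0+1 = 1
  1+0 = 1
  1+0 = 1
  1+0 = 1
  1+0 = 1
  0+1 = 1
  1+0 = 1
  1+1 = 0 carry 1
  1+1+1 = 1 carry 1
  1+1+1 = 1 carry 1
  0+1+1 = 0 carry 1
  1+1+1 = 1 carry 1
  1+0+1 = 0 carry 1
  0+1+1 = 0 carry 1
  1+0+1 = 0 carry 1
  1+0+1 = 0 carry 1
  0+1+1 = 0 carry 1
  1+1+1 = 1 carry 1
  1+1+1 = 1 carry 1
  1+1+1 = 1 carry 1
  0+1+1 = 0 carry 1
  0+0+1 = 1
  0+1 = 1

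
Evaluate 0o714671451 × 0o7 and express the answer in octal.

0o6232023037

Multiply each base-8 digit by 7, carrying:
  1×7 = 7 → write 7
  5×7 = 35 → write 3 carry 4
  4×7+4 = 32 → write 0 carry 4
  1×7+4 = 11 → write 3 carry 1
  7×7+1 = 50 → write 2 carry 6
  6×7+6 = 48 → write 0 carry 6
  4×7+6 = 34 → write 2 carry 4
  1×7+4 = 11 → write 3 carry 1
  7×7+1 = 50 → write 2 carry 6
  remaining carry: 6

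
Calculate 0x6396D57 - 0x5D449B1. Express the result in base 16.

Subtract column by column in base 16:
  7-1 → 6
  5-B → A (borrow)
  D-9-1 → 3
  6-4 → 2
  9-4 → 5
  3-D → 6 (borrow)
  6-5-1 → 0

0x6523A6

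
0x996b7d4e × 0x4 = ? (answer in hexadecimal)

0x265adf538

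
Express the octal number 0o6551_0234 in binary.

Each octal digit is 3 bits: 6=110 5=101 5=101 1=001 0=000 2=010 3=011 4=100.

0b110101101001000010011100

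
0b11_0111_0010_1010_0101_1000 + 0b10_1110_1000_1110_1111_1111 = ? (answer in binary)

Add column by column in base 2, right to left:
  0+1 = 1
  0+1 = 1
  0+1 = 1
  1+1 = 0 carry 1
  1+1+1 = 1 carry 1
  0+1+1 = 0 carry 1
  1+1+1 = 1 carry 1
  0+1+1 = 0 carry 1
  0+0+1 = 1
  1+1 = 0 carry 1
  0+1+1 = 0 carry 1
  1+1+1 = 1 carry 1
  0+0+1 = 1
  1+0 = 1
  0+0 = 0
  0+1 = 1
  1+0 = 1
  1+1 = 0 carry 1
  1+1+1 = 1 carry 1
  0+1+1 = 0 carry 1
  1+0+1 = 0 carry 1
  1+1+1 = 1 carry 1
  final carry 1

0b11001011011100101010111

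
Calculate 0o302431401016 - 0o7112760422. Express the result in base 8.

Subtract column by column in base 8:
  6-2 → 4
  1-2 → 7 (borrow)
  0-4-1 → 3 (borrow)
  1-0-1 → 0
  0-6 → 2 (borrow)
  4-7-1 → 4 (borrow)
  1-2-1 → 6 (borrow)
  3-1-1 → 1
  4-1 → 3
  2-7 → 3 (borrow)
  0-0-1 → 7 (borrow)
  3-0-1 → 2

0o273316420374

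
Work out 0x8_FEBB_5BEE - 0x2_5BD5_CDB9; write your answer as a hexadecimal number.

Subtract column by column in base 16:
  E-9 → 5
  E-B → 3
  B-D → E (borrow)
  5-C-1 → 8 (borrow)
  B-5-1 → 5
  B-D → E (borrow)
  E-B-1 → 2
  F-5 → A
  8-2 → 6

0x6A2E58E35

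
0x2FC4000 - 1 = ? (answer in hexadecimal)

0x2FC3FFF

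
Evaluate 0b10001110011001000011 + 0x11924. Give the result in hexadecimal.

0b10001110011001000011 = 0x8E643 in hexadecimal.
Add column by column in base 16, right to left:
  3+4 = 7
  4+2 = 6
  6+9 = F
  E+1 = F
  8+1 = 9

0x9FF67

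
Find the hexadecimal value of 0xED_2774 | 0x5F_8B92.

OR each hex digit independently (no carries):
  E|5=F, D|F=F, 2|8=A, 7|B=F, 7|9=F, 4|2=6

0xFFAFF6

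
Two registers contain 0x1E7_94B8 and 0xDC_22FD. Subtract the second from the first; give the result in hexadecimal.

0x10B71BB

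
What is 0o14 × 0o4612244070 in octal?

0o71173661240

Multiply each base-8 digit by 12, carrying:
  0×12 = 0 → write 0
  7×12 = 84 → write 4 carry 10
  0×12+10 = 10 → write 2 carry 1
  4×12+1 = 49 → write 1 carry 6
  4×12+6 = 54 → write 6 carry 6
  2×12+6 = 30 → write 6 carry 3
  2×12+3 = 27 → write 3 carry 3
  1×12+3 = 15 → write 7 carry 1
  6×12+1 = 73 → write 1 carry 9
  4×12+9 = 57 → write 1 carry 7
  remaining carry: 7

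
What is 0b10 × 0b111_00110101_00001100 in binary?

Multiply each base-2 digit by 2, carrying:
  0×2 = 0 → write 0
  0×2 = 0 → write 0
  1×2 = 2 → write 0 carry 1
  1×2+1 = 3 → write 1 carry 1
  0×2+1 = 1 → write 1
  0×2 = 0 → write 0
  0×2 = 0 → write 0
  0×2 = 0 → write 0
  1×2 = 2 → write 0 carry 1
  0×2+1 = 1 → write 1
  1×2 = 2 → write 0 carry 1
  0×2+1 = 1 → write 1
  1×2 = 2 → write 0 carry 1
  1×2+1 = 3 → write 1 carry 1
  0×2+1 = 1 → write 1
  0×2 = 0 → write 0
  1×2 = 2 → write 0 carry 1
  1×2+1 = 3 → write 1 carry 1
  1×2+1 = 3 → write 1 carry 1
  remaining carry: 1

0b11100110101000011000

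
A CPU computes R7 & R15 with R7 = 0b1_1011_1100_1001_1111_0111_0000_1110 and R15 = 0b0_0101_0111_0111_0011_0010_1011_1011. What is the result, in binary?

0b00001010000010011001000001010

AND bit by bit (1 only where both bits are 1):
  11011110010011111011100001110
& 00101011101110011001010111011
= 00001010000010011001000001010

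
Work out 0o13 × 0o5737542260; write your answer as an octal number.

Multiply each base-8 digit by 11, carrying:
  0×11 = 0 → write 0
  6×11 = 66 → write 2 carry 8
  2×11+8 = 30 → write 6 carry 3
  2×11+3 = 25 → write 1 carry 3
  4×11+3 = 47 → write 7 carry 5
  5×11+5 = 60 → write 4 carry 7
  7×11+7 = 84 → write 4 carry 10
  3×11+10 = 43 → write 3 carry 5
  7×11+5 = 82 → write 2 carry 10
  5×11+10 = 65 → write 1 carry 8
  remaining carry: 10

0o101234471620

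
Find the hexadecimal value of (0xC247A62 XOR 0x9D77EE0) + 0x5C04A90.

First 0xC247A62 XOR 0x9D77EE0 = 0x5F30482.
Add column by column in base 16, right to left:
  2+0 = 2
  8+9 = 1 carry 1
  4+A+1 = F
  0+4 = 4
  3+0 = 3
  F+C = B carry 1
  5+5+1 = B

0xBB34F12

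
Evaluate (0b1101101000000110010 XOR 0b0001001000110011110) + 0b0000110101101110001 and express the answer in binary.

0b1101010110100011101

First 0b1101101000000110010 XOR 0b0001001000110011110 = 0b1100100000110101100.
Add column by column in base 2, right to left:
  0+1 = 1
  0+0 = 0
  1+0 = 1
  1+0 = 1
  0+1 = 1
  1+1 = 0 carry 1
  0+1+1 = 0 carry 1
  1+0+1 = 0 carry 1
  1+1+1 = 1 carry 1
  0+1+1 = 0 carry 1
  0+0+1 = 1
  0+1 = 1
  0+0 = 0
  0+1 = 1
  1+1 = 0 carry 1
  0+0+1 = 1
  0+0 = 0
  1+0 = 1
  1+0 = 1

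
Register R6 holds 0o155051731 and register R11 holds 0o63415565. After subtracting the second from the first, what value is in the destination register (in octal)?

Subtract column by column in base 8:
  1-5 → 4 (borrow)
  3-6-1 → 4 (borrow)
  7-5-1 → 1
  1-5 → 4 (borrow)
  5-1-1 → 3
  0-4 → 4 (borrow)
  5-3-1 → 1
  5-6 → 7 (borrow)
  1-0-1 → 0

0o71434144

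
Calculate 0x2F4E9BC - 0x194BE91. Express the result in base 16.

0x1602B2B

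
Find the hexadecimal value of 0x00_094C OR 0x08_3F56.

0x083F5E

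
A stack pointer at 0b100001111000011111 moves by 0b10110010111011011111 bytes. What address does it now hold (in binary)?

Add column by column in base 2, right to left:
  1+1 = 0 carry 1
  1+1+1 = 1 carry 1
  1+1+1 = 1 carry 1
  1+1+1 = 1 carry 1
  1+1+1 = 1 carry 1
  0+0+1 = 1
  0+1 = 1
  0+1 = 1
  0+0 = 0
  1+1 = 0 carry 1
  1+1+1 = 1 carry 1
  1+1+1 = 1 carry 1
  1+0+1 = 0 carry 1
  0+1+1 = 0 carry 1
  0+0+1 = 1
  0+0 = 0
  0+1 = 1
  1+1 = 0 carry 1
  0+0+1 = 1
  0+1 = 1

0b11010100110011111110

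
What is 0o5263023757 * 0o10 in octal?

0o52630237570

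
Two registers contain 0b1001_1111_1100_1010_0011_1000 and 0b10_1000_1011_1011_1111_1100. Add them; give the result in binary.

Add column by column in base 2, right to left:
  0+0 = 0
  0+0 = 0
  0+1 = 1
  1+1 = 0 carry 1
  1+1+1 = 1 carry 1
  1+1+1 = 1 carry 1
  0+1+1 = 0 carry 1
  0+1+1 = 0 carry 1
  0+1+1 = 0 carry 1
  1+1+1 = 1 carry 1
  0+0+1 = 1
  1+1 = 0 carry 1
  0+1+1 = 0 carry 1
  0+1+1 = 0 carry 1
  1+0+1 = 0 carry 1
  1+1+1 = 1 carry 1
  1+0+1 = 0 carry 1
  1+0+1 = 0 carry 1
  1+0+1 = 0 carry 1
  1+1+1 = 1 carry 1
  1+0+1 = 0 carry 1
  0+1+1 = 0 carry 1
  0+0+1 = 1
  1+0 = 1

0b110010001000011000110100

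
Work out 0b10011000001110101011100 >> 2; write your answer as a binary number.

Right shift by 2: drop the 2 least-significant bits.

0b100110000011101010111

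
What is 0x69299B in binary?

Expand each hex digit to 4 bits: 6=0110 9=1001 2=0010 9=1001 9=1001 B=1011.

0b11010010010100110011011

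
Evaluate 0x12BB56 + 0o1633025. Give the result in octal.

0x12BB56 = 0o4535526 in octal.
Add column by column in base 8, right to left:
  6+5 = 3 carry 1
  2+2+1 = 5
  5+0 = 5
  5+3 = 0 carry 1
  3+3+1 = 7
  5+6 = 3 carry 1
  4+1+1 = 6

0o6370553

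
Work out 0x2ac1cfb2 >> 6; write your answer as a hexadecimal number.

0xab073e

6 bits is not a whole number of base-16 digits; in binary: 101010110000011100111110110010 >> 6 = 101010110000011100111110.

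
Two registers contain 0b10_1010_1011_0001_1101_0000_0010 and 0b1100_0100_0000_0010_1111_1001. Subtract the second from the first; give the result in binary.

Subtract column by column in base 2:
  0-1 → 1 (borrow)
  1-0-1 → 0
  0-0 → 0
  0-1 → 1 (borrow)
  0-1-1 → 0 (borrow)
  0-1-1 → 0 (borrow)
  0-1-1 → 0 (borrow)
  0-1-1 → 0 (borrow)
  1-0-1 → 0
  0-1 → 1 (borrow)
  1-0-1 → 0
  1-0 → 1
  1-0 → 1
  0-0 → 0
  0-0 → 0
  0-0 → 0
  1-0 → 1
  1-0 → 1
  0-1 → 1 (borrow)
  1-0-1 → 0
  0-0 → 0
  1-0 → 1
  0-1 → 1 (borrow)
  1-1-1 → 1 (borrow)
  0-0-1 → 1 (borrow)
  1-0-1 → 0

0b1111001110001101000001001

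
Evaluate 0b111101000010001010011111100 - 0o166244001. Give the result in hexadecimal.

0b111101000010001010011111100 = 0x7A114FC in hexadecimal.
0o166244001 = 0x1D94801 in hexadecimal.
Subtract column by column in base 16:
  C-1 → B
  F-0 → F
  4-8 → C (borrow)
  1-4-1 → C (borrow)
  1-9-1 → 7 (borrow)
  A-D-1 → C (borrow)
  7-1-1 → 5

0x5C7CCFB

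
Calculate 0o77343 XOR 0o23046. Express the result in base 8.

XOR each oct digit independently (no carries):
  7^2=5, 7^3=4, 3^0=3, 4^4=0, 3^6=5

0o54305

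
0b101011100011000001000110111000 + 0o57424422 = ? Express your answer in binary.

0o57424422 = 0b101111100010100100010010 in binary.
Add column by column in base 2, right to left:
  0+0 = 0
  0+1 = 1
  0+0 = 0
  1+0 = 1
  1+1 = 0 carry 1
  1+0+1 = 0 carry 1
  0+0+1 = 1
  1+0 = 1
  1+1 = 0 carry 1
  0+0+1 = 1
  0+0 = 0
  0+1 = 1
  1+0 = 1
  0+1 = 1
  0+0 = 0
  0+0 = 0
  0+0 = 0
  0+1 = 1
  1+1 = 0 carry 1
  1+1+1 = 1 carry 1
  0+1+1 = 0 carry 1
  0+1+1 = 0 carry 1
  0+0+1 = 1
  1+1 = 0 carry 1
  1+0+1 = 0 carry 1
  1+0+1 = 0 carry 1
  0+0+1 = 1
  1+0 = 1
  0+0 = 0
  1+0 = 1

0b101100010010100011101011001010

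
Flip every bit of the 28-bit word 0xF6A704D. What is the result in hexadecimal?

0x0958FB2

Each hex digit d becomes F−d:
  F→0, 6→9, A→5, 7→8, 0→F, 4→B, D→2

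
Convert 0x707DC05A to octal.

Expand each hex digit to 4 bits: 7=0111 0=0000 7=0111 D=1101 C=1100 0=0000 5=0101 A=1010.
Group the bits in threes: 001 110 000 011 111 011 100 000 001 011 010 → 16037340132.

0o16037340132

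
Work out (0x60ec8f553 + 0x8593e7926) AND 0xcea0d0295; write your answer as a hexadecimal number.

Add column by column in base 16, right to left:
  3+6 = 9
  5+2 = 7
  5+9 = e
  f+7 = 6 carry 1
  8+e+1 = 7 carry 1
  c+3+1 = 0 carry 1
  e+9+1 = 8 carry 1
  0+5+1 = 6
  6+8 = e
Sum = 0xe68076e79; now AND with 0xcea0d0295:
  e&c=c, 6&e=6, 8&a=8, 0&0=0, 7&d=5, 6&0=0, e&2=2, 7&9=1, 9&5=1

0xc68050211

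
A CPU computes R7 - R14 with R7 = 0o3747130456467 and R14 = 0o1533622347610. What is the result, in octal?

Subtract column by column in base 8:
  7-0 → 7
  6-1 → 5
  4-6 → 6 (borrow)
  6-7-1 → 6 (borrow)
  5-4-1 → 0
  4-3 → 1
  0-2 → 6 (borrow)
  3-2-1 → 0
  1-6 → 3 (borrow)
  7-3-1 → 3
  4-3 → 1
  7-5 → 2
  3-1 → 2

0o2213306106657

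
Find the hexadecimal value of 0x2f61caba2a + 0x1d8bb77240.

Add column by column in base 16, right to left:
  a+0 = a
  2+4 = 6
  a+2 = c
  b+7 = 2 carry 1
  a+7+1 = 2 carry 1
  c+b+1 = 8 carry 1
  1+b+1 = d
  6+8 = e
  f+d = c carry 1
  2+1+1 = 4

0x4ced822c6a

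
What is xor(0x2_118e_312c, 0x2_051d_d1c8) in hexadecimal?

0x01493e0e4

XOR each hex digit independently (no carries):
  2^2=0, 1^0=1, 1^5=4, 8^1=9, e^d=3, 3^d=e, 1^1=0, 2^c=e, c^8=4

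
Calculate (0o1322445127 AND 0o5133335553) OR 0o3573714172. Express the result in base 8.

0o1322445127 AND 0o5133335553 = 0o1122005103.
Then OR with 0o3573714172.

0o3573715173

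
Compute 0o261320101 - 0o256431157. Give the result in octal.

0o2666722

Subtract column by column in base 8:
  1-7 → 2 (borrow)
  0-5-1 → 2 (borrow)
  1-1-1 → 7 (borrow)
  0-1-1 → 6 (borrow)
  2-3-1 → 6 (borrow)
  3-4-1 → 6 (borrow)
  1-6-1 → 2 (borrow)
  6-5-1 → 0
  2-2 → 0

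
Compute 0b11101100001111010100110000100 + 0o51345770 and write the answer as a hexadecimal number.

0x1E2D757C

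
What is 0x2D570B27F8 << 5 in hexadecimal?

5 bits is not a whole number of base-16 digits; in binary: 10110101010111000010110010011111111000 << 5 = 1011010101011100001011001001111111100000000.

0x5AAE164FF00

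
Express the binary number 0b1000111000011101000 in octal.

Group the bits in threes: 001 000 111 000 011 101 000 → 1070350.

0o1070350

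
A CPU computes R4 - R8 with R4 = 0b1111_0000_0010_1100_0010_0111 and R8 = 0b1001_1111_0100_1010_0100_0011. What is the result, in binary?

0b10100001110000111100100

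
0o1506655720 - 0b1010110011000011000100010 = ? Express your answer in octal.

0o1360352656

0b1010110011000011000100010 = 0o126303042 in octal.
Subtract column by column in base 8:
  0-2 → 6 (borrow)
  2-4-1 → 5 (borrow)
  7-0-1 → 6
  5-3 → 2
  5-0 → 5
  6-3 → 3
  6-6 → 0
  0-2 → 6 (borrow)
  5-1-1 → 3
  1-0 → 1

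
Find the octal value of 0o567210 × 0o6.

0o4313460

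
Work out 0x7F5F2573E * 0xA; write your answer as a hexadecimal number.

0x4F9B77686C

Multiply each base-16 digit by 10, carrying:
  E×10 = 140 → write C carry 8
  3×10+8 = 38 → write 6 carry 2
  7×10+2 = 72 → write 8 carry 4
  5×10+4 = 54 → write 6 carry 3
  2×10+3 = 23 → write 7 carry 1
  F×10+1 = 151 → write 7 carry 9
  5×10+9 = 59 → write B carry 3
  F×10+3 = 153 → write 9 carry 9
  7×10+9 = 79 → write F carry 4
  remaining carry: 4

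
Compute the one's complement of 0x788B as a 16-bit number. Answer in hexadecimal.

Each hex digit d becomes F−d:
  7→8, 8→7, 8→7, B→4

0x8774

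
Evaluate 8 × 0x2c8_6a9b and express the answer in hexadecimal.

0x164354d8

Multiply each base-16 digit by 8, carrying:
  b×8 = 88 → write 8 carry 5
  9×8+5 = 77 → write d carry 4
  a×8+4 = 84 → write 4 carry 5
  6×8+5 = 53 → write 5 carry 3
  8×8+3 = 67 → write 3 carry 4
  c×8+4 = 100 → write 4 carry 6
  2×8+6 = 22 → write 6 carry 1
  remaining carry: 1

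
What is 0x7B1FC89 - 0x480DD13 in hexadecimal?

0x3311F76

Subtract column by column in base 16:
  9-3 → 6
  8-1 → 7
  C-D → F (borrow)
  F-D-1 → 1
  1-0 → 1
  B-8 → 3
  7-4 → 3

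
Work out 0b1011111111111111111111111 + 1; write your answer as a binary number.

The trailing 23 digits are 1 (max in base 2), so adding 1 cascades: they roll to 0 and the next digit up increments.

0b1100000000000000000000000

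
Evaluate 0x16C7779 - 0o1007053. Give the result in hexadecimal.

0x168694E

0o1007053 = 0x40E2B in hexadecimal.
Subtract column by column in base 16:
  9-B → E (borrow)
  7-2-1 → 4
  7-E → 9 (borrow)
  7-0-1 → 6
  C-4 → 8
  6-0 → 6
  1-0 → 1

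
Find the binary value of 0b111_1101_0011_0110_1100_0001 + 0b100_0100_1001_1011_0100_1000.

0b110000011101001000001001

Add column by column in base 2, right to left:
  1+0 = 1
  0+0 = 0
  0+0 = 0
  0+1 = 1
  0+0 = 0
  0+0 = 0
  1+1 = 0 carry 1
  1+0+1 = 0 carry 1
  0+1+1 = 0 carry 1
  1+1+1 = 1 carry 1
  1+0+1 = 0 carry 1
  0+1+1 = 0 carry 1
  1+1+1 = 1 carry 1
  1+0+1 = 0 carry 1
  0+0+1 = 1
  0+1 = 1
  1+0 = 1
  0+0 = 0
  1+1 = 0 carry 1
  1+0+1 = 0 carry 1
  1+0+1 = 0 carry 1
  1+0+1 = 0 carry 1
  1+1+1 = 1 carry 1
  final carry 1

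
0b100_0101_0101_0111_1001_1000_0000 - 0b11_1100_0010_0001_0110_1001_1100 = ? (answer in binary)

Subtract column by column in base 2:
  0-0 → 0
  0-0 → 0
  0-1 → 1 (borrow)
  0-1-1 → 0 (borrow)
  0-1-1 → 0 (borrow)
  0-0-1 → 1 (borrow)
  0-0-1 → 1 (borrow)
  1-1-1 → 1 (borrow)
  1-0-1 → 0
  0-1 → 1 (borrow)
  0-1-1 → 0 (borrow)
  1-0-1 → 0
  1-1 → 0
  1-0 → 1
  1-0 → 1
  0-0 → 0
  1-0 → 1
  0-1 → 1 (borrow)
  1-0-1 → 0
  0-0 → 0
  1-0 → 1
  0-0 → 0
  1-1 → 0
  0-1 → 1 (borrow)
  0-1-1 → 0 (borrow)
  0-1-1 → 0 (borrow)
  1-0-1 → 0

0b100100110110001011100100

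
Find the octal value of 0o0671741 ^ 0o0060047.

0o0611706

XOR each oct digit independently (no carries):
  0^0=0, 6^0=6, 7^6=1, 1^0=1, 7^0=7, 4^4=0, 1^7=6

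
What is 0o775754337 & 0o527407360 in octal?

AND each oct digit independently (no carries):
  7&5=5, 7&2=2, 5&7=5, 7&4=4, 5&0=0, 4&7=4, 3&3=3, 3&6=2, 7&0=0

0o525404320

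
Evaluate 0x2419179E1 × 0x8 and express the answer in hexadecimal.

Multiply each base-16 digit by 8, carrying:
  1×8 = 8 → write 8
  E×8 = 112 → write 0 carry 7
  9×8+7 = 79 → write F carry 4
  7×8+4 = 60 → write C carry 3
  1×8+3 = 11 → write B
  9×8 = 72 → write 8 carry 4
  1×8+4 = 12 → write C
  4×8 = 32 → write 0 carry 2
  2×8+2 = 18 → write 2 carry 1
  remaining carry: 1

0x120C8BCF08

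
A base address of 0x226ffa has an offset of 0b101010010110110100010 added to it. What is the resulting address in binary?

0b1101111001110110011100

0x226ffa = 0b1000100110111111111010 in binary.
Add column by column in base 2, right to left:
  0+0 = 0
  1+1 = 0 carry 1
  0+0+1 = 1
  1+0 = 1
  1+0 = 1
  1+1 = 0 carry 1
  1+0+1 = 0 carry 1
  1+1+1 = 1 carry 1
  1+1+1 = 1 carry 1
  1+0+1 = 0 carry 1
  1+1+1 = 1 carry 1
  1+1+1 = 1 carry 1
  0+0+1 = 1
  1+1 = 0 carry 1
  1+0+1 = 0 carry 1
  0+0+1 = 1
  0+1 = 1
  1+0 = 1
  0+1 = 1
  0+0 = 0
  0+1 = 1
  1+0 = 1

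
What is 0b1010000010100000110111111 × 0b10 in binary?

Multiply each base-2 digit by 2, carrying:
  1×2 = 2 → write 0 carry 1
  1×2+1 = 3 → write 1 carry 1
  1×2+1 = 3 → write 1 carry 1
  1×2+1 = 3 → write 1 carry 1
  1×2+1 = 3 → write 1 carry 1
  1×2+1 = 3 → write 1 carry 1
  0×2+1 = 1 → write 1
  1×2 = 2 → write 0 carry 1
  1×2+1 = 3 → write 1 carry 1
  0×2+1 = 1 → write 1
  0×2 = 0 → write 0
  0×2 = 0 → write 0
  0×2 = 0 → write 0
  0×2 = 0 → write 0
  1×2 = 2 → write 0 carry 1
  0×2+1 = 1 → write 1
  1×2 = 2 → write 0 carry 1
  0×2+1 = 1 → write 1
  0×2 = 0 → write 0
  0×2 = 0 → write 0
  0×2 = 0 → write 0
  0×2 = 0 → write 0
  1×2 = 2 → write 0 carry 1
  0×2+1 = 1 → write 1
  1×2 = 2 → write 0 carry 1
  remaining carry: 1

0b10100000101000001101111110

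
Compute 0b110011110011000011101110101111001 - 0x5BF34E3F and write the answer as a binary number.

0b101000010011011101000111100111010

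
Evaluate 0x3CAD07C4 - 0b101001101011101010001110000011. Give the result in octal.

0o2277462101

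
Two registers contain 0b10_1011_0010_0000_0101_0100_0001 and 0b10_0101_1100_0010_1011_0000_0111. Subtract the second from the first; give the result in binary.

Subtract column by column in base 2:
  1-1 → 0
  0-1 → 1 (borrow)
  0-1-1 → 0 (borrow)
  0-0-1 → 1 (borrow)
  0-0-1 → 1 (borrow)
  0-0-1 → 1 (borrow)
  1-0-1 → 0
  0-0 → 0
  1-1 → 0
  0-1 → 1 (borrow)
  1-0-1 → 0
  0-1 → 1 (borrow)
  0-0-1 → 1 (borrow)
  0-1-1 → 0 (borrow)
  0-0-1 → 1 (borrow)
  0-0-1 → 1 (borrow)
  0-0-1 → 1 (borrow)
  1-0-1 → 0
  0-1 → 1 (borrow)
  0-1-1 → 0 (borrow)
  1-1-1 → 1 (borrow)
  1-0-1 → 0
  0-1 → 1 (borrow)
  1-0-1 → 0
  0-0 → 0
  1-1 → 0

0b10101011101101000111010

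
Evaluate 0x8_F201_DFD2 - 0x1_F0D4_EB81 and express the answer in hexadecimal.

Subtract column by column in base 16:
  2-1 → 1
  D-8 → 5
  F-B → 4
  D-E → F (borrow)
  1-4-1 → C (borrow)
  0-D-1 → 2 (borrow)
  2-0-1 → 1
  F-F → 0
  8-1 → 7

0x7012CF451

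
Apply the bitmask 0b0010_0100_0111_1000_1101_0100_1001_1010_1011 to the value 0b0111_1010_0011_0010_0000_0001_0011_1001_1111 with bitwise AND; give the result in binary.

AND bit by bit (1 only where both bits are 1):
  011110100011001000000001001110011111
& 001001000111100011010100100110101011
= 001000000011000000000000000110001011

0b001000000011000000000000000110001011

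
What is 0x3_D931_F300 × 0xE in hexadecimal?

0x35E0BB4A00

Multiply each base-16 digit by 14, carrying:
  0×14 = 0 → write 0
  0×14 = 0 → write 0
  3×14 = 42 → write A carry 2
  F×14+2 = 212 → write 4 carry 13
  1×14+13 = 27 → write B carry 1
  3×14+1 = 43 → write B carry 2
  9×14+2 = 128 → write 0 carry 8
  D×14+8 = 190 → write E carry 11
  3×14+11 = 53 → write 5 carry 3
  remaining carry: 3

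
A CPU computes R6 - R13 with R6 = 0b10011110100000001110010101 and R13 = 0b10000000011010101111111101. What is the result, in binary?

0b11110000101011110011000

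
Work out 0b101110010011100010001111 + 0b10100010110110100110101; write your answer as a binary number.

0b1000010101010010111000100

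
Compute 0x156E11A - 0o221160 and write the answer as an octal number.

0x156E11A = 0o125560432 in octal.
Subtract column by column in base 8:
  2-0 → 2
  3-6 → 5 (borrow)
  4-1-1 → 2
  0-1 → 7 (borrow)
  6-2-1 → 3
  5-2 → 3
  5-0 → 5
  2-0 → 2
  1-0 → 1

0o125337252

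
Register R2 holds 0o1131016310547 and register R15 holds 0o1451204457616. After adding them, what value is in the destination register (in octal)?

Add column by column in base 8, right to left:
  7+6 = 5 carry 1
  4+1+1 = 6
  5+6 = 3 carry 1
  0+7+1 = 0 carry 1
  1+5+1 = 7
  3+4 = 7
  6+4 = 2 carry 1
  1+0+1 = 2
  0+2 = 2
  1+1 = 2
  3+5 = 0 carry 1
  1+4+1 = 6
  1+1 = 2

0o2602222770365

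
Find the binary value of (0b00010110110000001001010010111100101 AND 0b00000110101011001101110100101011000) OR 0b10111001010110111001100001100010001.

0b00010110110000001001010010111100101 AND 0b00000110101011001101110100101011000 = 0b00000110100000001001010000101000000.
Then OR with 0b10111001010110111001100001100010001.

0b10111111110110111001110001101010001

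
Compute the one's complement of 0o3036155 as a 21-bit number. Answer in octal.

0o4741622

Each oct digit d becomes 7−d:
  3→4, 0→7, 3→4, 6→1, 1→6, 5→2, 5→2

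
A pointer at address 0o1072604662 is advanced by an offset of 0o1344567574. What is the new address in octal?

0o2437374456

Add column by column in base 8, right to left:
  2+4 = 6
  6+7 = 5 carry 1
  6+5+1 = 4 carry 1
  4+7+1 = 4 carry 1
  0+6+1 = 7
  6+5 = 3 carry 1
  2+4+1 = 7
  7+4 = 3 carry 1
  0+3+1 = 4
  1+1 = 2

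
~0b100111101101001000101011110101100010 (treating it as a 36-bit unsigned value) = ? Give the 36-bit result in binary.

Invert each bit: 100111101101001000101011110101100010 → 011000010010110111010100001010011101.

0b011000010010110111010100001010011101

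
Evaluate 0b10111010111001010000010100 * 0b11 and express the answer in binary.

0b1000110000101011110000111100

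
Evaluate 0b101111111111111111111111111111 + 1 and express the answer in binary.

0b110000000000000000000000000000

The trailing 28 digits are 1 (max in base 2), so adding 1 cascades: they roll to 0 and the next digit up increments.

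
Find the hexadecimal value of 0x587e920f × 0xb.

Multiply each base-16 digit by 11, carrying:
  f×11 = 165 → write 5 carry 10
  0×11+10 = 10 → write a
  2×11 = 22 → write 6 carry 1
  9×11+1 = 100 → write 4 carry 6
  e×11+6 = 160 → write 0 carry 10
  7×11+10 = 87 → write 7 carry 5
  8×11+5 = 93 → write d carry 5
  5×11+5 = 60 → write c carry 3
  remaining carry: 3

0x3cd7046a5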